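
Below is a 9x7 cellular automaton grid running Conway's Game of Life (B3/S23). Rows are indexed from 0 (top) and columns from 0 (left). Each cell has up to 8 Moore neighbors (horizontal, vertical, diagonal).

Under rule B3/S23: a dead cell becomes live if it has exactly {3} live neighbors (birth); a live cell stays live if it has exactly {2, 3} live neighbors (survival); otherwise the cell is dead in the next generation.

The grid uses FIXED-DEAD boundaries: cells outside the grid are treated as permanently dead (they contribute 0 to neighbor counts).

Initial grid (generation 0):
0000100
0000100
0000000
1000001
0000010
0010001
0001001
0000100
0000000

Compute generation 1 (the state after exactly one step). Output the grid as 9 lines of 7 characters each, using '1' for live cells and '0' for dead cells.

Answer: 0000000
0000000
0000000
0000000
0000011
0000011
0001010
0000000
0000000

Derivation:
Simulating step by step:
Generation 0 (given above): 10 live cells
Generation 1: 6 live cells
(generation 1 grid is the final answer)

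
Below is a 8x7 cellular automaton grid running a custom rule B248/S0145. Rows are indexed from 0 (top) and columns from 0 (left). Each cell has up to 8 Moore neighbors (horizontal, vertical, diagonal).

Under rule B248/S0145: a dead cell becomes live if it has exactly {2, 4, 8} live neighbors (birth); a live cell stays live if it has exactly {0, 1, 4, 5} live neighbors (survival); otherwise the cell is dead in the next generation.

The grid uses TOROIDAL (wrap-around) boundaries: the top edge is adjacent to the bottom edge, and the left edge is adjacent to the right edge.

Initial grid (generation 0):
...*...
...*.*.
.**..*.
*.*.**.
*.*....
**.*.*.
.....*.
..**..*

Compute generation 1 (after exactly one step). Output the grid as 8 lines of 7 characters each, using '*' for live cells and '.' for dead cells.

Answer: ..*.***
.**.***
*..*..*
...*..*
...**..
...*.**
..*.*.*
.....**

Derivation:
Simulating step by step:
Generation 0 (given above): 20 live cells
Generation 1: 24 live cells
(generation 1 grid is the final answer)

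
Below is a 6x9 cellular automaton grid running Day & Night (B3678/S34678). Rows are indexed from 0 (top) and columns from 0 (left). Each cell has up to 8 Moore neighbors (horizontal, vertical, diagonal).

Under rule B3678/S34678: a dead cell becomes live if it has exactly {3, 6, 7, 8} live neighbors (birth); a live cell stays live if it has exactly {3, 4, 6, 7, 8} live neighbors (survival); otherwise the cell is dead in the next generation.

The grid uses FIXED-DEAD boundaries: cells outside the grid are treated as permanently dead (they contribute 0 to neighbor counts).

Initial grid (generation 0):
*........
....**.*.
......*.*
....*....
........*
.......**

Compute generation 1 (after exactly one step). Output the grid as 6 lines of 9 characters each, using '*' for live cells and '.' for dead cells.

Answer: .........
......*..
....*..*.
.......*.
.......*.
.........

Derivation:
Simulating step by step:
Generation 0 (given above): 10 live cells
Generation 1: 5 live cells
(generation 1 grid is the final answer)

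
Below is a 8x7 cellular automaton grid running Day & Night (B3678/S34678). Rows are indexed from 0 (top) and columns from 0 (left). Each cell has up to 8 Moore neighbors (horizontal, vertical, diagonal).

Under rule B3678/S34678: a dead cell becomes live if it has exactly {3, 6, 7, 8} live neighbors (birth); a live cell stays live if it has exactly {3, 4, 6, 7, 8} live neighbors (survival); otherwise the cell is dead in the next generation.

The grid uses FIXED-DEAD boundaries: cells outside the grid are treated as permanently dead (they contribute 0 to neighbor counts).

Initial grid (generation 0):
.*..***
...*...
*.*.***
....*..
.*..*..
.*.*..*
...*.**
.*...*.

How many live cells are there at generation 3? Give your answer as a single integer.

Simulating step by step:
Generation 0 (given above): 21 live cells
Generation 1: 15 live cells
.......
.***.*.
....**.
.*..*..
..**.*.
.......
.....**
....*.*
Generation 2: 11 live cells
..*....
.......
.*..**.
..*.*..
....*..
....***
.....*.
.......
Generation 3: 8 live cells
.......
.......
...*...
....*..
....*..
....**.
....***
.......
Population at generation 3: 8

Answer: 8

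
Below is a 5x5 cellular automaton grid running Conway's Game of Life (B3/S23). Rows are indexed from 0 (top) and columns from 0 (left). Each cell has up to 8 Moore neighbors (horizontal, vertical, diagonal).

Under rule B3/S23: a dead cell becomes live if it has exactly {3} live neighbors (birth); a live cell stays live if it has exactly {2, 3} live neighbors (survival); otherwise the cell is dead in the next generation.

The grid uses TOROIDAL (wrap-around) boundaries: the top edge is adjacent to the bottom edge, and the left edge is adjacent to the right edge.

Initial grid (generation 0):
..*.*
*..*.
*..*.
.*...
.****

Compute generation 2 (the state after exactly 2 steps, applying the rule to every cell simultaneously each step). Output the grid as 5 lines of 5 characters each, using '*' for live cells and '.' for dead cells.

Simulating step by step:
Generation 0 (given above): 11 live cells
Generation 1: 10 live cells
.....
****.
***..
.*...
.*..*
Generation 2: 8 live cells
(generation 2 grid is the final answer)

Answer: ...**
*..**
...**
.....
*....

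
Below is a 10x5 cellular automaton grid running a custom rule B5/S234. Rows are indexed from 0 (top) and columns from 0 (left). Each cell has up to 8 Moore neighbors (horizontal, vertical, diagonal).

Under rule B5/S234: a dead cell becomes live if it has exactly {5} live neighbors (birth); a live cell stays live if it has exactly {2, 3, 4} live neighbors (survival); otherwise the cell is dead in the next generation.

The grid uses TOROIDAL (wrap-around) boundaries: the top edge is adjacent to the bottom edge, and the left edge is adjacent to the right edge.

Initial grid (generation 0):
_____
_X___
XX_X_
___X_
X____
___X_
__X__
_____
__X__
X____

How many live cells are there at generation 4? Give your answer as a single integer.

Answer: 3

Derivation:
Simulating step by step:
Generation 0 (given above): 10 live cells
Generation 1: 3 live cells
_____
_X___
XX___
_____
_____
_____
_____
_____
_____
_____
Generation 2: 3 live cells
_____
_X___
XX___
_____
_____
_____
_____
_____
_____
_____
Generation 3: 3 live cells
_____
_X___
XX___
_____
_____
_____
_____
_____
_____
_____
Generation 4: 3 live cells
_____
_X___
XX___
_____
_____
_____
_____
_____
_____
_____
Population at generation 4: 3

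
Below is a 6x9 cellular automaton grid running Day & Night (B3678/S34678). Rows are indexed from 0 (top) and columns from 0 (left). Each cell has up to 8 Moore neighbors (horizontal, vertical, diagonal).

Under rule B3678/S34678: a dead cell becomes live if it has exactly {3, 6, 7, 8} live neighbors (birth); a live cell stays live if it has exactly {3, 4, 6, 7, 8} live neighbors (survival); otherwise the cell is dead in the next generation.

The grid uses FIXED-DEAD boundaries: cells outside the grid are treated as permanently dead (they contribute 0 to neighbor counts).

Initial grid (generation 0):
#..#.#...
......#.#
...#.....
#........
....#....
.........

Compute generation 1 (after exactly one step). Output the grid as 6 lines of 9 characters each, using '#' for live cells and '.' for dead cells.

Answer: .........
....#....
.........
.........
.........
.........

Derivation:
Simulating step by step:
Generation 0 (given above): 8 live cells
Generation 1: 1 live cells
(generation 1 grid is the final answer)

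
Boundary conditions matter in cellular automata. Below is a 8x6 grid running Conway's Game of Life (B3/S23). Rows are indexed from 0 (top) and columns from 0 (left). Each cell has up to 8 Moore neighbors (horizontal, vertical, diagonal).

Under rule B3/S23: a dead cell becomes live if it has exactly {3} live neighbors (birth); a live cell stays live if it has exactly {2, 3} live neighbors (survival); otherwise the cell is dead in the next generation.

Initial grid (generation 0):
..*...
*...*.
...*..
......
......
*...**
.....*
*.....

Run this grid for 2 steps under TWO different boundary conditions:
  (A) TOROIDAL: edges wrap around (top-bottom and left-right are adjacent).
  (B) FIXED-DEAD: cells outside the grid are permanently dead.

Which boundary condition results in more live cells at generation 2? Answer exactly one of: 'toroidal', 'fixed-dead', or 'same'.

Answer: toroidal

Derivation:
Under TOROIDAL boundary, generation 2:
......
......
......
......
*...**
*...*.
....*.
......
Population = 6

Under FIXED-DEAD boundary, generation 2:
......
......
......
......
......
....**
....**
......
Population = 4

Comparison: toroidal=6, fixed-dead=4 -> toroidal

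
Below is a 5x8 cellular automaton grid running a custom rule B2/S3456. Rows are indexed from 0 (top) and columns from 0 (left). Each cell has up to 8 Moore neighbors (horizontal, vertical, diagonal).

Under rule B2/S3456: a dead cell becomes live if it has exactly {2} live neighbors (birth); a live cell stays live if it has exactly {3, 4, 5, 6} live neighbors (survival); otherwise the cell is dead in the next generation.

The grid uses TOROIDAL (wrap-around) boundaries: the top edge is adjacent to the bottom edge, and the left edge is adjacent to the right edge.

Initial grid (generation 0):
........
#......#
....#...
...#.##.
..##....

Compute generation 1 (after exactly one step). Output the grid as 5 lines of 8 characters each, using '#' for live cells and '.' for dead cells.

Answer: ####...#
........
#..#....
...#....
.....##.

Derivation:
Simulating step by step:
Generation 0 (given above): 8 live cells
Generation 1: 10 live cells
(generation 1 grid is the final answer)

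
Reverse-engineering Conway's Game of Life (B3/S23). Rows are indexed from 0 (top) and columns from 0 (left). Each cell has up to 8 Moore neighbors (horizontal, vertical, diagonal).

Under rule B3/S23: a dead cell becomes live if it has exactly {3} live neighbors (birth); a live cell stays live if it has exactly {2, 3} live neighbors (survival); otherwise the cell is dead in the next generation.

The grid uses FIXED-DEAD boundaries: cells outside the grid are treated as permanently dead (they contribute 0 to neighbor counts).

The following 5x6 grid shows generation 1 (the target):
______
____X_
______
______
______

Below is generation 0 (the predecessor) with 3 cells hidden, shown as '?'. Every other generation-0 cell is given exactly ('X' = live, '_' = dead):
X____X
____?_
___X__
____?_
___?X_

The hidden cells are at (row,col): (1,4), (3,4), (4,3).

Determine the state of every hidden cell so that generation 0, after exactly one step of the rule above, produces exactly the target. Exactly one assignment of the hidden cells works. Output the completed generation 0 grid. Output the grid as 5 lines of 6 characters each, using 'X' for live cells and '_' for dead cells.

Answer: X____X
____X_
___X__
______
____X_

Derivation:
Hidden generation-0 cells (in order): (1,4), (3,4), (4,3).
A hidden cell only influences target cells in its own 3x3 neighborhood. Try each of the 2^3 = 8 assignments, step the completed generation 0 forward once under B3/S23, and compare with the target:
  (1,4)=_ (3,4)=_ (4,3)=_ -> step gives (1,4)='_' but target has 'X' -> reject
  (1,4)=_ (3,4)=_ (4,3)=X -> step gives (1,4)='_' but target has 'X' -> reject
  (1,4)=_ (3,4)=X (4,3)=_ -> step gives (1,4)='_' but target has 'X' -> reject
  (1,4)=_ (3,4)=X (4,3)=X -> step gives (1,4)='_' but target has 'X' -> reject
  (1,4)=X (3,4)=_ (4,3)=_ -> step reproduces the target at every cell -> ACCEPT
  (1,4)=X (3,4)=_ (4,3)=X -> step gives (3,3)='X' but target has '_' -> reject
  (1,4)=X (3,4)=X (4,3)=_ -> step gives (2,3)='X' but target has '_' -> reject
  (1,4)=X (3,4)=X (4,3)=X -> step gives (2,3)='X' but target has '_' -> reject
Unique solution: (1,4)=live, (3,4)=dead, (4,3)=dead.
Check: live-neighbor counts of every cell in the completed generation 0:
010121
111222
001121
001221
000101
Applying B3/S23 to generation 0 with these counts gives:
______
____X_
______
______
______
which matches the target exactly.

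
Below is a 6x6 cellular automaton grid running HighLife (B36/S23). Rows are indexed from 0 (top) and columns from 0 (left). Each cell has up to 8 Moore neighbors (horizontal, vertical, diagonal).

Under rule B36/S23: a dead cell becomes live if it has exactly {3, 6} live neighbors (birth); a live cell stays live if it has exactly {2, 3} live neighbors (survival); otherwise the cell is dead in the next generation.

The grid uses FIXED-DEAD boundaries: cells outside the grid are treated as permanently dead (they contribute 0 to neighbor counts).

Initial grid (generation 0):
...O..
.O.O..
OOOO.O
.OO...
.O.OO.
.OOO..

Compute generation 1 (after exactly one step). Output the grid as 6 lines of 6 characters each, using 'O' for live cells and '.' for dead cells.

Answer: ..O...
OOOO..
O..OO.
......
O...O.
.O.OO.

Derivation:
Simulating step by step:
Generation 0 (given above): 16 live cells
Generation 1: 13 live cells
(generation 1 grid is the final answer)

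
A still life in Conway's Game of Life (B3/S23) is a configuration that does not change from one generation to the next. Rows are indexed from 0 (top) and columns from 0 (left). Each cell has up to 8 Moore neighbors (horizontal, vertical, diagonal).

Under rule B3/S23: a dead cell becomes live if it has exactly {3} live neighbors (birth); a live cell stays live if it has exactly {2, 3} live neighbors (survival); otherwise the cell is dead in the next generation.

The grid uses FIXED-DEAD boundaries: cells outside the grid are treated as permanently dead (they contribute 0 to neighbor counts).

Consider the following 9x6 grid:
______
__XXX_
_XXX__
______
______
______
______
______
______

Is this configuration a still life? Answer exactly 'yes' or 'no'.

Compute generation 1 and compare to generation 0 (given above):
Generation 1:
___X__
_X__X_
_X__X_
__X___
______
______
______
______
______
Cell (0,3) differs: gen0=0 vs gen1=1 -> NOT a still life.

Answer: no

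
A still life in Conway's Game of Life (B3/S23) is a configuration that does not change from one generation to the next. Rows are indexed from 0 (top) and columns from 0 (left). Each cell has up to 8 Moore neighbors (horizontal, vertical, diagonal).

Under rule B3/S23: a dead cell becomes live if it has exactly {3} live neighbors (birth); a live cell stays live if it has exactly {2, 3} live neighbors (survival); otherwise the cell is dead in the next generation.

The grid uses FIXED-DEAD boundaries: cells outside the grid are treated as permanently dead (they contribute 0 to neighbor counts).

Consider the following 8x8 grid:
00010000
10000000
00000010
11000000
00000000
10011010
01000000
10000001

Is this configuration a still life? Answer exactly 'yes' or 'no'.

Compute generation 1 and compare to generation 0 (given above):
Generation 1:
00000000
00000000
11000000
00000000
11000000
00000000
11000000
00000000
Cell (0,3) differs: gen0=1 vs gen1=0 -> NOT a still life.

Answer: no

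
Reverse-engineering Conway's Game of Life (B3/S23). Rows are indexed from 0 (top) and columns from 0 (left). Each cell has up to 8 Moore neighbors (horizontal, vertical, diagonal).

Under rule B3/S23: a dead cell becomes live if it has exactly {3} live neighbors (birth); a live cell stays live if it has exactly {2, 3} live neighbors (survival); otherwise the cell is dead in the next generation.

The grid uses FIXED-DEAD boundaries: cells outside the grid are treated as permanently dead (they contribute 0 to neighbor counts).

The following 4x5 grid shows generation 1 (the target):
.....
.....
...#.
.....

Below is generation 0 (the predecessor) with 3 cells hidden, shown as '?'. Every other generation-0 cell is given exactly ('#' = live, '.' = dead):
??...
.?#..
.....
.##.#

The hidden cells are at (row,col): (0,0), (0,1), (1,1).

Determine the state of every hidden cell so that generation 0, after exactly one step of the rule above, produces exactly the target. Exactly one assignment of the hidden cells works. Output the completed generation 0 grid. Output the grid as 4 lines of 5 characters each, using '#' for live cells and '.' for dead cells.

Hidden generation-0 cells (in order): (0,0), (0,1), (1,1).
A hidden cell only influences target cells in its own 3x3 neighborhood. Try each of the 2^3 = 8 assignments, step the completed generation 0 forward once under B3/S23, and compare with the target:
  (0,0)=. (0,1)=. (1,1)=. -> step gives (2,1)='#' but target has '.' -> reject
  (0,0)=. (0,1)=. (1,1)=# -> step reproduces the target at every cell -> ACCEPT
  (0,0)=. (0,1)=# (1,1)=. -> step gives (2,1)='#' but target has '.' -> reject
  (0,0)=. (0,1)=# (1,1)=# -> step gives (0,1)='#' but target has '.' -> reject
  (0,0)=# (0,1)=. (1,1)=. -> step gives (2,1)='#' but target has '.' -> reject
  (0,0)=# (0,1)=. (1,1)=# -> step gives (0,1)='#' but target has '.' -> reject
  (0,0)=# (0,1)=# (1,1)=. -> step gives (0,1)='#' but target has '.' -> reject
  (0,0)=# (0,1)=# (1,1)=# -> step gives (0,0)='#' but target has '.' -> reject
Unique solution: (0,0)=dead, (0,1)=dead, (1,1)=live.
Check: live-neighbor counts of every cell in the completed generation 0:
12210
11110
24431
11120
Applying B3/S23 to generation 0 with these counts gives:
.....
.....
...#.
.....
which matches the target exactly.

Answer: .....
.##..
.....
.##.#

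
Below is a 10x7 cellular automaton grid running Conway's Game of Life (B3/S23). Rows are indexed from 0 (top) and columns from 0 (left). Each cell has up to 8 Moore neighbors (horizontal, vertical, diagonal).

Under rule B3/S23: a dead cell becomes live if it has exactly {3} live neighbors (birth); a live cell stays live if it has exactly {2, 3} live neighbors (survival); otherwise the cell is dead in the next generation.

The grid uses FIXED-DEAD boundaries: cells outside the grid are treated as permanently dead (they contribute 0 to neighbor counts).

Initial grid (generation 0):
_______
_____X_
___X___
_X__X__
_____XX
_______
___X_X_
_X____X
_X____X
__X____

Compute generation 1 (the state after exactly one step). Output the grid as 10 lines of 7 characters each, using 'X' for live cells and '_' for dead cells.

Simulating step by step:
Generation 0 (given above): 13 live cells
Generation 1: 12 live cells
(generation 1 grid is the final answer)

Answer: _______
_______
____X__
____XX_
_____X_
____XXX
_______
__X__XX
_XX____
_______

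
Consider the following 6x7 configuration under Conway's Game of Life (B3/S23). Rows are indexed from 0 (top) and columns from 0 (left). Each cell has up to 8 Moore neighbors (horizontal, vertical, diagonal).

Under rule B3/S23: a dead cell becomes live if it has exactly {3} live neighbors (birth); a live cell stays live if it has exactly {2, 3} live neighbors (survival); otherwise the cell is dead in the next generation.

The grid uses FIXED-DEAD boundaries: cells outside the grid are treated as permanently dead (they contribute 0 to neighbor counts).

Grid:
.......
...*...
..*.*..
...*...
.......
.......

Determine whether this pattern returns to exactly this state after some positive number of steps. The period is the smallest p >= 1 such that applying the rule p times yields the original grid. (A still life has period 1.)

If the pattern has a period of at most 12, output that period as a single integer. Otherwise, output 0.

Simulating and comparing each generation to the original:
Gen 0 (original, given above): 4 live cells
Gen 1: 4 live cells, MATCHES original -> period = 1

Answer: 1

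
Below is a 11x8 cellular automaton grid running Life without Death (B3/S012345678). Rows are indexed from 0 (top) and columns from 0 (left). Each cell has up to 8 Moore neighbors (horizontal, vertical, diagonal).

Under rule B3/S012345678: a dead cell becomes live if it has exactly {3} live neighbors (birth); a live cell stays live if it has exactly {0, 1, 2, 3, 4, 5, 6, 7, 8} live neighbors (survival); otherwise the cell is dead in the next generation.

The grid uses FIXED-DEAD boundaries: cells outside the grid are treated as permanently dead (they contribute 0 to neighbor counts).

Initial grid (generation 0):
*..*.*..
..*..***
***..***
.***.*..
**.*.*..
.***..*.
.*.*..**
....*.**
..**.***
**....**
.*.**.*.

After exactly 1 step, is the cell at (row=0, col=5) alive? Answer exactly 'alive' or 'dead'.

Simulating step by step:
Generation 0 (given above): 45 live cells
Generation 1: 58 live cells
*..***..
*.**.***
***..***
.***.*..
**.*.**.
.***.***
.*.**.**
....*.**
.*******
**....**
********

Cell (0,5) at generation 1: 1 -> alive

Answer: alive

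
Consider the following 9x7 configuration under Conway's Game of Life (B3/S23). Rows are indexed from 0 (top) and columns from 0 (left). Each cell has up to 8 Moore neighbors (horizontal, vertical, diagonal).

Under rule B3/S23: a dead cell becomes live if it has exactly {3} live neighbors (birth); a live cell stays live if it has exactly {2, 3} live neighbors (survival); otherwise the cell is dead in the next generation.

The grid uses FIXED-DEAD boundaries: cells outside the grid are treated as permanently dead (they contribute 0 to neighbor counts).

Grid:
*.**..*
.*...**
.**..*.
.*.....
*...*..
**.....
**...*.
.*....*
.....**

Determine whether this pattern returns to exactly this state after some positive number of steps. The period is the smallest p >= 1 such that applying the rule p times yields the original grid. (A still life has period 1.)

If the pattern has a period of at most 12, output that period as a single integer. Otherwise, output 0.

Simulating and comparing each generation to the original:
Gen 0 (original, given above): 22 live cells
Gen 1: 24 live cells, differs from original
Gen 2: 15 live cells, differs from original
Gen 3: 9 live cells, differs from original
Gen 4: 8 live cells, differs from original
Gen 5: 4 live cells, differs from original
Gen 6: 4 live cells, differs from original
Gen 7: 4 live cells, differs from original
Gen 8: 4 live cells, differs from original
Gen 9: 4 live cells, differs from original
Gen 10: 4 live cells, differs from original
Gen 11: 4 live cells, differs from original
Gen 12: 4 live cells, differs from original
No period found within 12 steps.

Answer: 0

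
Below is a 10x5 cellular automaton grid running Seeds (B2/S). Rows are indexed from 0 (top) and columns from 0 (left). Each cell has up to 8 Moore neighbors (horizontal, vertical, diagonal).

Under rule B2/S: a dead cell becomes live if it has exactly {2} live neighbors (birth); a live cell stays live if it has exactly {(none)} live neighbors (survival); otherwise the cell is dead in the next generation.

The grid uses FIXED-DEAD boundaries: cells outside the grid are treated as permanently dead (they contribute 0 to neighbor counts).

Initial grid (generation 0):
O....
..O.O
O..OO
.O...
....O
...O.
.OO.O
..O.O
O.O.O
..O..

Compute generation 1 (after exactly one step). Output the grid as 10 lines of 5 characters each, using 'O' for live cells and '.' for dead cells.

Answer: .O.O.
O....
.....
O.O..
..OO.
.O...
.....
O....
.....
.....

Derivation:
Simulating step by step:
Generation 0 (given above): 18 live cells
Generation 1: 9 live cells
(generation 1 grid is the final answer)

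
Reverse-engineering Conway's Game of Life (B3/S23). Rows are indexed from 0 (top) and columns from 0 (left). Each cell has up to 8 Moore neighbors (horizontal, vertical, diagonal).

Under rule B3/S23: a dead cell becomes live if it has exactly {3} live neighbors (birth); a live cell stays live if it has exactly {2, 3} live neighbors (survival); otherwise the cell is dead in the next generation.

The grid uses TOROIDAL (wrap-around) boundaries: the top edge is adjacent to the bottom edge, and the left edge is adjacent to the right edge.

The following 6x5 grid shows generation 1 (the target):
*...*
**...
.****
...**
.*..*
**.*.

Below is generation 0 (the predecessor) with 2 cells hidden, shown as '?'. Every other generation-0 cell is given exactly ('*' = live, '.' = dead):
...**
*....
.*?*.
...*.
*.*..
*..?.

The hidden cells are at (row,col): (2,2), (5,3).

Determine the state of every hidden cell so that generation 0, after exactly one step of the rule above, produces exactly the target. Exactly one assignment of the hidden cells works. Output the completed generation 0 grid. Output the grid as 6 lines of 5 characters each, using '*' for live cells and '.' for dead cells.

Hidden generation-0 cells (in order): (2,2), (5,3).
A hidden cell only influences target cells in its own 3x3 neighborhood. Try each of the 2^2 = 4 assignments, step the completed generation 0 forward once under B3/S23, and compare with the target:
  (2,2)=. (5,3)=. -> step gives (1,1)='.' but target has '*' -> reject
  (2,2)=. (5,3)=* -> step gives (0,3)='*' but target has '.' -> reject
  (2,2)=* (5,3)=. -> step reproduces the target at every cell -> ACCEPT
  (2,2)=* (5,3)=* -> step gives (0,3)='*' but target has '.' -> reject
Unique solution: (2,2)=live, (5,3)=dead.
Check: live-neighbor counts of every cell in the completed generation 0:
32113
23444
22323
24533
13123
23234
Applying B3/S23 to generation 0 with these counts gives:
*...*
**...
.****
...**
.*..*
**.*.
which matches the target exactly.

Answer: ...**
*....
.***.
...*.
*.*..
*....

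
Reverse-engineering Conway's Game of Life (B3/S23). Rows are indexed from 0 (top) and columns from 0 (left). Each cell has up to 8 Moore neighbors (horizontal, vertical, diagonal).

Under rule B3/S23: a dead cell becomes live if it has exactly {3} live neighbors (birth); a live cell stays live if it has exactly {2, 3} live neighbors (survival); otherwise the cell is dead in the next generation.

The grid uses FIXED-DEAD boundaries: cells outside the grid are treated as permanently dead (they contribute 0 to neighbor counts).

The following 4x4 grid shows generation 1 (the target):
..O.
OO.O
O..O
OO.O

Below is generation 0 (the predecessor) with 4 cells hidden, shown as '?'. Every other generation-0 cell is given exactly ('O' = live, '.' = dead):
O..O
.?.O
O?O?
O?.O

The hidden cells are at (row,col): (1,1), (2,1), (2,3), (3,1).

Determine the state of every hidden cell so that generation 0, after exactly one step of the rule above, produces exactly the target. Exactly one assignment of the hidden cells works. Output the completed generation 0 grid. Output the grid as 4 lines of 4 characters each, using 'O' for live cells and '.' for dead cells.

Hidden generation-0 cells (in order): (1,1), (2,1), (2,3), (3,1).
A hidden cell only influences target cells in its own 3x3 neighborhood. Try each of the 2^4 = 16 assignments, step the completed generation 0 forward once under B3/S23, and compare with the target:
  (1,1)=. (2,1)=. (2,3)=. (3,1)=. -> step gives (0,2)='.' but target has 'O' -> reject
  (1,1)=. (2,1)=. (2,3)=. (3,1)=O -> step gives (0,2)='.' but target has 'O' -> reject
  (1,1)=. (2,1)=. (2,3)=O (3,1)=. -> step gives (0,2)='.' but target has 'O' -> reject
  (1,1)=. (2,1)=. (2,3)=O (3,1)=O -> step gives (0,2)='.' but target has 'O' -> reject
  (1,1)=. (2,1)=O (2,3)=. (3,1)=. -> step gives (0,2)='.' but target has 'O' -> reject
  (1,1)=. (2,1)=O (2,3)=. (3,1)=O -> step gives (0,2)='.' but target has 'O' -> reject
  (1,1)=. (2,1)=O (2,3)=O (3,1)=. -> step gives (0,2)='.' but target has 'O' -> reject
  (1,1)=. (2,1)=O (2,3)=O (3,1)=O -> step gives (0,2)='.' but target has 'O' -> reject
  (1,1)=O (2,1)=. (2,3)=. (3,1)=. -> step gives (2,2)='O' but target has '.' -> reject
  (1,1)=O (2,1)=. (2,3)=. (3,1)=O -> step gives (3,2)='O' but target has '.' -> reject
  (1,1)=O (2,1)=. (2,3)=O (3,1)=. -> step gives (3,0)='.' but target has 'O' -> reject
  (1,1)=O (2,1)=. (2,3)=O (3,1)=O -> step reproduces the target at every cell -> ACCEPT
  (1,1)=O (2,1)=O (2,3)=. (3,1)=. -> step gives (1,0)='.' but target has 'O' -> reject
  (1,1)=O (2,1)=O (2,3)=. (3,1)=O -> step gives (1,0)='.' but target has 'O' -> reject
  (1,1)=O (2,1)=O (2,3)=O (3,1)=. -> step gives (1,0)='.' but target has 'O' -> reject
  (1,1)=O (2,1)=O (2,3)=O (3,1)=O -> step gives (1,0)='.' but target has 'O' -> reject
Unique solution: (1,1)=live, (2,1)=dead, (2,3)=live, (3,1)=live.
Check: live-neighbor counts of every cell in the completed generation 0:
1231
3353
3553
2342
Applying B3/S23 to generation 0 with these counts gives:
..O.
OO.O
O..O
OO.O
which matches the target exactly.

Answer: O..O
.O.O
O.OO
OO.O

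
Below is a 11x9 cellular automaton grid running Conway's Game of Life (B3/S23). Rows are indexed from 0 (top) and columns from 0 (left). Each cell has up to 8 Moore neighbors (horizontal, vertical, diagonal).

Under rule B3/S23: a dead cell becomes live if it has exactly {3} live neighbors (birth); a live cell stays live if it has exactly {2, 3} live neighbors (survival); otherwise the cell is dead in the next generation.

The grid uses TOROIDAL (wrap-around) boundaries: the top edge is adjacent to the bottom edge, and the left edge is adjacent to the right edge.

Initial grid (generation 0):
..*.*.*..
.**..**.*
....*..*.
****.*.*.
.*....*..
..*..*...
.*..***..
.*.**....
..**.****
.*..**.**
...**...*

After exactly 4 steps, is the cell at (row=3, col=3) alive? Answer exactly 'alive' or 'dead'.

Answer: alive

Derivation:
Simulating step by step:
Generation 0 (given above): 41 live cells
Generation 1: 37 live cells
***.*.*..
.**.*.*..
....*..*.
******.**
*..****..
.**.*....
.*....*..
**.......
.*......*
.........
*.*...*.*
Generation 2: 31 live cells
......*.*
*.*.*.**.
.......*.
***....*.
......**.
***.*.*..
.........
.**......
.*.......
.*.....**
*.**.*.**
Generation 3: 28 live cells
..*.*....
.....**..
*.**...*.
.*.....*.
...*.***.
.*...***.
*..*.....
.**......
.*.......
.*....**.
.**......
Generation 4: 37 live cells
.***.*...
.**.***..
.**....**
.*.**..*.
..*.**..*
..*..*.**
*.....*..
***......
**.......
**.......
.***.....

Cell (3,3) at generation 4: 1 -> alive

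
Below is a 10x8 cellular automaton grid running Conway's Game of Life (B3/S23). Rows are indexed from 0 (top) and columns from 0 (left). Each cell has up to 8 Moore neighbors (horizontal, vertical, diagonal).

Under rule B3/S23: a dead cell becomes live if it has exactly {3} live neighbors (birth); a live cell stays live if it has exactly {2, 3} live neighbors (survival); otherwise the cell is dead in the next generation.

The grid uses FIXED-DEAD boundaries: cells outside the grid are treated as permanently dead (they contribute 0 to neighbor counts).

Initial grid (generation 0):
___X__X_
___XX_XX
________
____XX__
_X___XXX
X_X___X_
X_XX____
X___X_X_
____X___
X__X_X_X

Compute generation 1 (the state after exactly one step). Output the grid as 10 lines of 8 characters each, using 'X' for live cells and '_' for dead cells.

Simulating step by step:
Generation 0 (given above): 26 live cells
Generation 1: 34 live cells
(generation 1 grid is the final answer)

Answer: ___XXXXX
___XXXXX
___X__X_
____XX__
_X__X__X
X_XX_XXX
X_XX_X__
_X__XX__
___XX_X_
____X___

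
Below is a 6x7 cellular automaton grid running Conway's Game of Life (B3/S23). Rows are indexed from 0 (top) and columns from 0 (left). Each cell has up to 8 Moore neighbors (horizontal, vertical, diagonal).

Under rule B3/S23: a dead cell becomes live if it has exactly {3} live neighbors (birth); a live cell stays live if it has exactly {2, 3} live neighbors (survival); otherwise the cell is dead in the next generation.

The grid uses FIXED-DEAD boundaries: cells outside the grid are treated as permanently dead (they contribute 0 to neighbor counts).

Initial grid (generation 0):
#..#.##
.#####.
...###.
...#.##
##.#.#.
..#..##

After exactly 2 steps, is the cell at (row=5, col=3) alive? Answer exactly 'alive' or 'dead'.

Simulating step by step:
Generation 0 (given above): 22 live cells
Generation 1: 14 live cells
.#.#.##
.#.....
.......
...#..#
.#.#...
.##.###
Generation 2: 11 live cells
..#....
..#....
.......
..#....
.#.#..#
.#####.

Cell (5,3) at generation 2: 1 -> alive

Answer: alive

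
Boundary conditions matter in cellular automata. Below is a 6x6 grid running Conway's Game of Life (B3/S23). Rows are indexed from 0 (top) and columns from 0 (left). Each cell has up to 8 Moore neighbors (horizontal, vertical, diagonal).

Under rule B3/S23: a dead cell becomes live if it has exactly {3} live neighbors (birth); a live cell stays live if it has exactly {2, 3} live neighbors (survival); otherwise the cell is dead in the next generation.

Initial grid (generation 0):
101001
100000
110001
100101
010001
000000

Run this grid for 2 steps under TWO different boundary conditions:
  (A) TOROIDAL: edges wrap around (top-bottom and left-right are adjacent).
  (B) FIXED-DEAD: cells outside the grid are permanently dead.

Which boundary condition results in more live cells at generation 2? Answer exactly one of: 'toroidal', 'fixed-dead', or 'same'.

Under TOROIDAL boundary, generation 2:
010001
010001
000000
000111
100011
010000
Population = 11

Under FIXED-DEAD boundary, generation 2:
000000
100000
100000
100111
000000
000000
Population = 6

Comparison: toroidal=11, fixed-dead=6 -> toroidal

Answer: toroidal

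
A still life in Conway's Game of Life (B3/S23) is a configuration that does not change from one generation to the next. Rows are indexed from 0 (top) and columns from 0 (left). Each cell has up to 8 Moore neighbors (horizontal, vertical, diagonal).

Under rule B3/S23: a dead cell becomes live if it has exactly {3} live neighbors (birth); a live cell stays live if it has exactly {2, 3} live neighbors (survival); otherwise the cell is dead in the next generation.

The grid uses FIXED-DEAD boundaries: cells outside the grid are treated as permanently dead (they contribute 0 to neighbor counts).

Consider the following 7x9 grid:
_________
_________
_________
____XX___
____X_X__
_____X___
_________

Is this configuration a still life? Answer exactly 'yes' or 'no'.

Answer: yes

Derivation:
Compute generation 1 and compare to generation 0 (given above):
Generation 1:
_________
_________
_________
____XX___
____X_X__
_____X___
_________
The grids are IDENTICAL -> still life.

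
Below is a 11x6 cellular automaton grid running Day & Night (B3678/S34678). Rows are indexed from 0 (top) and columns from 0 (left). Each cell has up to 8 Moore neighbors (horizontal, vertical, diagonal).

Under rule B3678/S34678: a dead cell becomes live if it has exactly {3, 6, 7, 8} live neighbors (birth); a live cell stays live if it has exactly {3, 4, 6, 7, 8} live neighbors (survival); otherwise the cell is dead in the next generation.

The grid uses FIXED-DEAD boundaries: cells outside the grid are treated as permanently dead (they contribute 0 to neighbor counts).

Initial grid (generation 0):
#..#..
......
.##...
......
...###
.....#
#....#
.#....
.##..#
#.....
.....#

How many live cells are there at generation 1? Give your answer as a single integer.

Answer: 13

Derivation:
Simulating step by step:
Generation 0 (given above): 16 live cells
Generation 1: 13 live cells
......
.##...
......
..###.
....#.
.....#
......
###...
##....
.#....
......
Population at generation 1: 13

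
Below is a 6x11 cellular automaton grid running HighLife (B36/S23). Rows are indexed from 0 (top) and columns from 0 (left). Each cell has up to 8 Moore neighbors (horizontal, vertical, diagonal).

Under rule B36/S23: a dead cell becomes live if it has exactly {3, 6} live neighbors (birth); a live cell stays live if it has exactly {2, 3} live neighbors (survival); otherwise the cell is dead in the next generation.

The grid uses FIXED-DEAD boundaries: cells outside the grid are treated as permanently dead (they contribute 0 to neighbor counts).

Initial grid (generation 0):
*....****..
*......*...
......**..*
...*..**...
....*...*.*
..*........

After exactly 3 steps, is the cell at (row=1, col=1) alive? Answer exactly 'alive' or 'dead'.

Simulating step by step:
Generation 0 (given above): 17 live cells
Generation 1: 12 live cells
......***..
.....**....
........*..
.....**.**.
...*...*...
...........
Generation 2: 14 live cells
.....***...
.....**.*..
........**.
......*.**.
......***..
...........
Generation 3: 13 live cells
.....*.*...
.....*..**.
.....**....
......**...
......*.**.
.......*...

Cell (1,1) at generation 3: 0 -> dead

Answer: dead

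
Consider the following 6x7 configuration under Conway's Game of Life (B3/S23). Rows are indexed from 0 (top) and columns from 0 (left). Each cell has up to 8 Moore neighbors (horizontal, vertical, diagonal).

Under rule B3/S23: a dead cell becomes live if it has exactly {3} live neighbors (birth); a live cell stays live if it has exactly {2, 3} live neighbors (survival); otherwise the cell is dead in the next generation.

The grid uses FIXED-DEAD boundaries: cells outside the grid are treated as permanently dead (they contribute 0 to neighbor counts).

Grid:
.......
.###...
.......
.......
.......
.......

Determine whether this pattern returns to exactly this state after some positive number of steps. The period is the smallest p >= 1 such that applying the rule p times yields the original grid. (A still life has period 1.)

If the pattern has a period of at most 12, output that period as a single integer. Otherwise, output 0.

Simulating and comparing each generation to the original:
Gen 0 (original, given above): 3 live cells
Gen 1: 3 live cells, differs from original
Gen 2: 3 live cells, MATCHES original -> period = 2

Answer: 2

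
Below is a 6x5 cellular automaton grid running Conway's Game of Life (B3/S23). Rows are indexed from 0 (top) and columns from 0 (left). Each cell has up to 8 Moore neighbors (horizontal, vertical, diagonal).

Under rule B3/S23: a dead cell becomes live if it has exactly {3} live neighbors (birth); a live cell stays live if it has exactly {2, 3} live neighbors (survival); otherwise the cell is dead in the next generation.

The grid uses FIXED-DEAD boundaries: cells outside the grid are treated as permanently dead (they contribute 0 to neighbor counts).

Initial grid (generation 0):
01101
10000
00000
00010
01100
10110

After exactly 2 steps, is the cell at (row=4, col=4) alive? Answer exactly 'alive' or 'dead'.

Simulating step by step:
Generation 0 (given above): 10 live cells
Generation 1: 6 live cells
01000
01000
00000
00100
01000
00110
Generation 2: 3 live cells
00000
00000
00000
00000
01010
00100

Cell (4,4) at generation 2: 0 -> dead

Answer: dead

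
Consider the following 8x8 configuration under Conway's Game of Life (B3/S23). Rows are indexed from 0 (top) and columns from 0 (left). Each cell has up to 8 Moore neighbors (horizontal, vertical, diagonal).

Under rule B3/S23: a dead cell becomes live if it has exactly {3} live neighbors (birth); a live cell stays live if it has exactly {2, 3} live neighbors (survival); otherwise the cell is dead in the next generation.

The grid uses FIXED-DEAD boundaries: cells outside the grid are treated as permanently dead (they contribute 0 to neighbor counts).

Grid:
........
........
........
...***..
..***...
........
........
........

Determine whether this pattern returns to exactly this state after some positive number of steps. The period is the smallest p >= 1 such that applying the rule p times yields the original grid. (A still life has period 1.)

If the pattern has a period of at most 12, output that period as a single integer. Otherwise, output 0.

Simulating and comparing each generation to the original:
Gen 0 (original, given above): 6 live cells
Gen 1: 6 live cells, differs from original
Gen 2: 6 live cells, MATCHES original -> period = 2

Answer: 2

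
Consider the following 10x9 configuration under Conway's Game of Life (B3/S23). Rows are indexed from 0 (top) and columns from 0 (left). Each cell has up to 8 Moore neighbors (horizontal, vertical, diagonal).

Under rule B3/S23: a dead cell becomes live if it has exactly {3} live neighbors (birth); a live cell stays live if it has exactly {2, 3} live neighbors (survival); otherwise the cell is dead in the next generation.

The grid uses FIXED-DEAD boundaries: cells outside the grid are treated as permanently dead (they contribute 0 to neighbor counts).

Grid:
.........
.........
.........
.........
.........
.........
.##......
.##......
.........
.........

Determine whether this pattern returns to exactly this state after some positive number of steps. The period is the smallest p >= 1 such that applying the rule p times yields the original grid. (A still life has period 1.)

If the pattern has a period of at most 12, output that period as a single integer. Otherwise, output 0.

Simulating and comparing each generation to the original:
Gen 0 (original, given above): 4 live cells
Gen 1: 4 live cells, MATCHES original -> period = 1

Answer: 1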